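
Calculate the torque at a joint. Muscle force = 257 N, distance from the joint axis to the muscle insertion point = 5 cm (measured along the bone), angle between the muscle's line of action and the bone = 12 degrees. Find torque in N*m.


Torque = F * d * sin(theta)   (moment arm = d*sin(theta))
d = 5 cm = 0.05 m
Torque = 257 * 0.05 * sin(12)
Torque = 2.672 N*m


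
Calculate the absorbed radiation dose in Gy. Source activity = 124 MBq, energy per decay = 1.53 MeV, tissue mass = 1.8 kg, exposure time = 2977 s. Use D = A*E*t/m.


A = 124 MBq = 1.2400e+08 Bq
E = 1.53 MeV = 2.45106e-13 J
D = A*E*t/m = 1.2400e+08*2.45106e-13*2977/1.8
D = 0.05027 Gy


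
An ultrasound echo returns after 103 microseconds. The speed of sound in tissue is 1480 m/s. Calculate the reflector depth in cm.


depth = c * t / 2
t = 103 us = 1.0300e-04 s
depth = 1480 * 1.0300e-04 / 2
depth = 0.07622 m = 7.622 cm


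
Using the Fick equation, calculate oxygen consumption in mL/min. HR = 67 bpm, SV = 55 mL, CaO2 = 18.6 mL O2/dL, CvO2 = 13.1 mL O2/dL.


CO = HR*SV = 67*55/1000 = 3.685 L/min
a-v O2 diff = 18.6 - 13.1 = 5.5 mL/dL
VO2 = CO * (CaO2-CvO2) * 10 dL/L
VO2 = 3.685 * 5.5 * 10
VO2 = 202.7 mL/min


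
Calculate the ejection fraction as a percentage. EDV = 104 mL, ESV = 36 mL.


SV = EDV - ESV = 104 - 36 = 68 mL
EF = SV/EDV * 100 = 68/104 * 100
EF = 65.38%


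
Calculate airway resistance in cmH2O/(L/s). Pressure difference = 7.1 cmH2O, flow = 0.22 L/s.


R = dP / flow
R = 7.1 / 0.22
R = 32.27 cmH2O/(L/s)


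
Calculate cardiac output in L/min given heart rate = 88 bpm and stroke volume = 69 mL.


CO = HR * SV
CO = 88 * 69 / 1000
CO = 6.072 L/min


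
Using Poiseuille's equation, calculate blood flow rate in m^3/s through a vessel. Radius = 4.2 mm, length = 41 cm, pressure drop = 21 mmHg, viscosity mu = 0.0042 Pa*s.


Q = pi*r^4*dP / (8*mu*L)
r = 0.0042 m, L = 0.41 m
dP = 21 mmHg = 2799.762 Pa
Q = 1.9868e-04 m^3/s


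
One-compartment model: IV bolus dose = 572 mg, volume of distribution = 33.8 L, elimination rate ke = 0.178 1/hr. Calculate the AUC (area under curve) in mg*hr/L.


C0 = Dose/Vd = 572/33.8 = 16.9231 mg/L
AUC = C0/ke = 16.9231/0.178
AUC = 95.07 mg*hr/L


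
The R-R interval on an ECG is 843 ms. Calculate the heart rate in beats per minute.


HR = 60 / RR_interval(s)
RR = 843 ms = 0.843 s
HR = 60 / 0.843 = 71.17 bpm


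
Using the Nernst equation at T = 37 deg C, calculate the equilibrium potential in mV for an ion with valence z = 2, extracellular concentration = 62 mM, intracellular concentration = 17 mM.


E = (RT/(zF)) * ln(C_out/C_in)
T = 37 + 273.15 = 310.15 K
E = (8.314 * 310.15 / (2 * 96485)) * ln(62/17)
E = 17.29 mV


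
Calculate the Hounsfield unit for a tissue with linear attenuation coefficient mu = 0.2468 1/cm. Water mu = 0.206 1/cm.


HU = ((mu_tissue - mu_water) / mu_water) * 1000
HU = ((0.2468 - 0.206) / 0.206) * 1000
HU = 198.1


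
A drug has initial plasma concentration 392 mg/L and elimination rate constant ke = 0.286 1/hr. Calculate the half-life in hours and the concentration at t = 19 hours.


t_half = ln(2) / ke = 0.693147 / 0.286 = 2.424 hr
C(t) = C0 * exp(-ke*t) = 392 * exp(-0.286*19)
C(19) = 1.711 mg/L


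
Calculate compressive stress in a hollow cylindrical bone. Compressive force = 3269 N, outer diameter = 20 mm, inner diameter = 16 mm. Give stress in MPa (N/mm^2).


A = pi*(r_o^2 - r_i^2)
r_o = 10 mm, r_i = 8 mm
A = 113.097 mm^2
sigma = F/A = 3269 / 113.097
sigma = 28.9 MPa


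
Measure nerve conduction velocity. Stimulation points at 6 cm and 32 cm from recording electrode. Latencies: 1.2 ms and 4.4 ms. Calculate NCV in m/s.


Distance = (32 - 6) / 100 = 0.26 m
dt = (4.4 - 1.2) / 1000 = 0.0032 s
NCV = dist / dt = 81.25 m/s


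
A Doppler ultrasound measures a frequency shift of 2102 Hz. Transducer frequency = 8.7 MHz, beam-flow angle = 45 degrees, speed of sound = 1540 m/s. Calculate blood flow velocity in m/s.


v = fd * c / (2 * f0 * cos(theta))
v = 2102 * 1540 / (2 * 8.7000e+06 * cos(45))
v = 0.2631 m/s


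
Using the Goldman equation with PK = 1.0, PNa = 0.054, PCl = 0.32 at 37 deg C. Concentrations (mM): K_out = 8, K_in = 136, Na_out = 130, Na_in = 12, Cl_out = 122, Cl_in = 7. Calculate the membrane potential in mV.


Vm = (RT/F)*ln((PK*Ko + PNa*Nao + PCl*Cli)/(PK*Ki + PNa*Nai + PCl*Clo))
Numer = 17.26, Denom = 175.688
Vm = -62.01 mV


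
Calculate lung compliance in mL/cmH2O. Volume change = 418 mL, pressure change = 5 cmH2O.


C = dV / dP
C = 418 / 5
C = 83.6 mL/cmH2O


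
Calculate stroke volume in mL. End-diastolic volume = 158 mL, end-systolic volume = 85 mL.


SV = EDV - ESV
SV = 158 - 85
SV = 73 mL


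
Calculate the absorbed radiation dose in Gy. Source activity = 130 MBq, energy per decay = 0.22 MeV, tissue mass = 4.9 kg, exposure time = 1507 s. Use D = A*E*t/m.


A = 130 MBq = 1.3000e+08 Bq
E = 0.22 MeV = 3.5244e-14 J
D = A*E*t/m = 1.3000e+08*3.5244e-14*1507/4.9
D = 0.001409 Gy


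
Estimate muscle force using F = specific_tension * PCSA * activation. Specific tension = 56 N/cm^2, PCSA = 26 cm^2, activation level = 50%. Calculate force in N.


F = sigma * PCSA * activation
F = 56 * 26 * 0.5
F = 728 N


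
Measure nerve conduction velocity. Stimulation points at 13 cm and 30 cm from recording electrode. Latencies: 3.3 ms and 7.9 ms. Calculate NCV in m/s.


Distance = (30 - 13) / 100 = 0.17 m
dt = (7.9 - 3.3) / 1000 = 0.0046 s
NCV = dist / dt = 36.96 m/s


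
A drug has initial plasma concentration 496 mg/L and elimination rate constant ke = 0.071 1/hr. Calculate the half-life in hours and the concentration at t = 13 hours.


t_half = ln(2) / ke = 0.693147 / 0.071 = 9.763 hr
C(t) = C0 * exp(-ke*t) = 496 * exp(-0.071*13)
C(13) = 197.1 mg/L


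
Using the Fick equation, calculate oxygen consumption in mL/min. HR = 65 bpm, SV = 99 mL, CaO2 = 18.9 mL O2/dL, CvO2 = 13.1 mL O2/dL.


CO = HR*SV = 65*99/1000 = 6.435 L/min
a-v O2 diff = 18.9 - 13.1 = 5.8 mL/dL
VO2 = CO * (CaO2-CvO2) * 10 dL/L
VO2 = 6.435 * 5.8 * 10
VO2 = 373.2 mL/min


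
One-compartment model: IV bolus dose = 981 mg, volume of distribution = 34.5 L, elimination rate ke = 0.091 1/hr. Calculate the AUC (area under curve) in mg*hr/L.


C0 = Dose/Vd = 981/34.5 = 28.4348 mg/L
AUC = C0/ke = 28.4348/0.091
AUC = 312.5 mg*hr/L


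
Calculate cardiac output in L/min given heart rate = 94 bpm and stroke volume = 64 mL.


CO = HR * SV
CO = 94 * 64 / 1000
CO = 6.016 L/min


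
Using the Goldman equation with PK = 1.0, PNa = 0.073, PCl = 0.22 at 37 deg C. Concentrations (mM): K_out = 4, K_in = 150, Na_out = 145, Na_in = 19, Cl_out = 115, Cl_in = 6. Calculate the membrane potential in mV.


Vm = (RT/F)*ln((PK*Ko + PNa*Nao + PCl*Cli)/(PK*Ki + PNa*Nai + PCl*Clo))
Numer = 15.905, Denom = 176.687
Vm = -64.35 mV


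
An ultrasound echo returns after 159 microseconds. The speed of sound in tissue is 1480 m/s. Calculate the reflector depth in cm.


depth = c * t / 2
t = 159 us = 1.5900e-04 s
depth = 1480 * 1.5900e-04 / 2
depth = 0.11766 m = 11.766 cm


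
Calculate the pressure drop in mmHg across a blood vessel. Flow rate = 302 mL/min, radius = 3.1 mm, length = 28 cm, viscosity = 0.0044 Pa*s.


dP = 8*mu*L*Q / (pi*r^4)
Q = 302 mL/min = 5.03333e-06 m^3/s
dP = 170.986 Pa = 170.986 / 133.322 mmHg = 1.283 mmHg


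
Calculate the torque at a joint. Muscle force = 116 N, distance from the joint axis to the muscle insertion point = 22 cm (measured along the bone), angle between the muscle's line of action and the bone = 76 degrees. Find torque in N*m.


Torque = F * d * sin(theta)   (moment arm = d*sin(theta))
d = 22 cm = 0.22 m
Torque = 116 * 0.22 * sin(76)
Torque = 24.76 N*m


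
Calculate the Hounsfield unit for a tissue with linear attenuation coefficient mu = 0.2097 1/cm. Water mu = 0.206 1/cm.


HU = ((mu_tissue - mu_water) / mu_water) * 1000
HU = ((0.2097 - 0.206) / 0.206) * 1000
HU = 17.96


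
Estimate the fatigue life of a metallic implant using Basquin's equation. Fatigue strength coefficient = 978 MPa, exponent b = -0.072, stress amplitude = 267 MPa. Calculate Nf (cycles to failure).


sigma_a = sigma_f' * (2Nf)^b
2Nf = (sigma_a/sigma_f')^(1/b)
2Nf = (267/978)^(1/-0.072)
2Nf = 67754602
Nf = 3.3877e+07


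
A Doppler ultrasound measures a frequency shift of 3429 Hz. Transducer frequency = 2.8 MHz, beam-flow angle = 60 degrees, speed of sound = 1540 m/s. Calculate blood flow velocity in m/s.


v = fd * c / (2 * f0 * cos(theta))
v = 3429 * 1540 / (2 * 2.8000e+06 * cos(60))
v = 1.886 m/s


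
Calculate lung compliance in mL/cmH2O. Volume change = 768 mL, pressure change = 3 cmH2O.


C = dV / dP
C = 768 / 3
C = 256 mL/cmH2O


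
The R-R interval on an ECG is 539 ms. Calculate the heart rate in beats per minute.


HR = 60 / RR_interval(s)
RR = 539 ms = 0.539 s
HR = 60 / 0.539 = 111.3 bpm


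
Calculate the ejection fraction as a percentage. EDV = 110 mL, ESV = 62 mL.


SV = EDV - ESV = 110 - 62 = 48 mL
EF = SV/EDV * 100 = 48/110 * 100
EF = 43.64%


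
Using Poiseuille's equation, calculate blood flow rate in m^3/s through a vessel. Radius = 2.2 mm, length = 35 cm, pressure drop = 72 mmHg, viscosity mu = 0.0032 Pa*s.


Q = pi*r^4*dP / (8*mu*L)
r = 0.0022 m, L = 0.35 m
dP = 72 mmHg = 9599.184 Pa
Q = 7.8844e-05 m^3/s


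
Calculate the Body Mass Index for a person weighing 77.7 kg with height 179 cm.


BMI = weight / height^2
height = 179 cm = 1.79 m
BMI = 77.7 / 1.79^2
BMI = 24.25 kg/m^2


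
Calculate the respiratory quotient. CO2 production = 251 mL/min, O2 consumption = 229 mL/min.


RQ = VCO2 / VO2
RQ = 251 / 229
RQ = 1.096


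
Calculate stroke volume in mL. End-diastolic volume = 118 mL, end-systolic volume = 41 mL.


SV = EDV - ESV
SV = 118 - 41
SV = 77 mL


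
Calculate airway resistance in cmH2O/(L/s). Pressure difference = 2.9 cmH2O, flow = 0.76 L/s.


R = dP / flow
R = 2.9 / 0.76
R = 3.816 cmH2O/(L/s)


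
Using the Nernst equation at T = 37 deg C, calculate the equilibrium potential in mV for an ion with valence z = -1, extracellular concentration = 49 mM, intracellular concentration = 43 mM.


E = (RT/(zF)) * ln(C_out/C_in)
T = 37 + 273.15 = 310.15 K
E = (8.314 * 310.15 / (-1 * 96485)) * ln(49/43)
E = -3.491 mV


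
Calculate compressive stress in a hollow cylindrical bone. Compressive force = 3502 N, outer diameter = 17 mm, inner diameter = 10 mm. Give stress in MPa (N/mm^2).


A = pi*(r_o^2 - r_i^2)
r_o = 8.5 mm, r_i = 5 mm
A = 148.44 mm^2
sigma = F/A = 3502 / 148.44
sigma = 23.59 MPa


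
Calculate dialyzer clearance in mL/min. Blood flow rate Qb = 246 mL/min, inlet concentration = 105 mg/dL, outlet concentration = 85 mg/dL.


K = Qb * (Cb_in - Cb_out) / Cb_in
K = 246 * (105 - 85) / 105
K = 46.86 mL/min


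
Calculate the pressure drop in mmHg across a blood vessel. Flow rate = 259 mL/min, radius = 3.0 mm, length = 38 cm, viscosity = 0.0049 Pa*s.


dP = 8*mu*L*Q / (pi*r^4)
Q = 259 mL/min = 4.31667e-06 m^3/s
dP = 252.687 Pa = 252.687 / 133.322 mmHg = 1.895 mmHg


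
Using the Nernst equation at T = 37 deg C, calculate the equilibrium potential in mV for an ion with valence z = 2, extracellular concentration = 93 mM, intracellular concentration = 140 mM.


E = (RT/(zF)) * ln(C_out/C_in)
T = 37 + 273.15 = 310.15 K
E = (8.314 * 310.15 / (2 * 96485)) * ln(93/140)
E = -5.466 mV


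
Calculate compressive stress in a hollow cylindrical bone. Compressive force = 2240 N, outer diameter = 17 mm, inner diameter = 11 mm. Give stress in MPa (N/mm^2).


A = pi*(r_o^2 - r_i^2)
r_o = 8.5 mm, r_i = 5.5 mm
A = 131.947 mm^2
sigma = F/A = 2240 / 131.947
sigma = 16.98 MPa


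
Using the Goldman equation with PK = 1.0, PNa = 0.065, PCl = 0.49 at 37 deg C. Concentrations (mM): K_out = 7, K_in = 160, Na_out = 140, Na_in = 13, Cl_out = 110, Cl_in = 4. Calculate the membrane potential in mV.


Vm = (RT/F)*ln((PK*Ko + PNa*Nao + PCl*Cli)/(PK*Ki + PNa*Nai + PCl*Clo))
Numer = 18.06, Denom = 214.745
Vm = -66.17 mV


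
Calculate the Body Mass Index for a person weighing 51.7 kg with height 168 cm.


BMI = weight / height^2
height = 168 cm = 1.68 m
BMI = 51.7 / 1.68^2
BMI = 18.32 kg/m^2


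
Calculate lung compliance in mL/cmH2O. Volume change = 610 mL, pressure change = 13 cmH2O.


C = dV / dP
C = 610 / 13
C = 46.92 mL/cmH2O


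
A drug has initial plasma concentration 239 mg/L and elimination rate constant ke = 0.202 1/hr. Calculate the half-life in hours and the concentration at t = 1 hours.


t_half = ln(2) / ke = 0.693147 / 0.202 = 3.431 hr
C(t) = C0 * exp(-ke*t) = 239 * exp(-0.202*1)
C(1) = 195.3 mg/L


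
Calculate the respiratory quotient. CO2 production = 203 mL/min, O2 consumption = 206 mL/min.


RQ = VCO2 / VO2
RQ = 203 / 206
RQ = 0.9854


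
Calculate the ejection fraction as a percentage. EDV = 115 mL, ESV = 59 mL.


SV = EDV - ESV = 115 - 59 = 56 mL
EF = SV/EDV * 100 = 56/115 * 100
EF = 48.7%


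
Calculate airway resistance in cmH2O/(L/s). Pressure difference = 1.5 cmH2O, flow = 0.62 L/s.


R = dP / flow
R = 1.5 / 0.62
R = 2.419 cmH2O/(L/s)


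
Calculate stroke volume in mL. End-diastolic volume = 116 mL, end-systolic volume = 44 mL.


SV = EDV - ESV
SV = 116 - 44
SV = 72 mL


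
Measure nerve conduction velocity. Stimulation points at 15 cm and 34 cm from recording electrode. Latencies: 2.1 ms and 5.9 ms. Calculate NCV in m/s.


Distance = (34 - 15) / 100 = 0.19 m
dt = (5.9 - 2.1) / 1000 = 0.0038 s
NCV = dist / dt = 50 m/s


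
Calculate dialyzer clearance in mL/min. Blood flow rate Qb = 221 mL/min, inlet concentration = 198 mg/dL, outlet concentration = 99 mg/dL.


K = Qb * (Cb_in - Cb_out) / Cb_in
K = 221 * (198 - 99) / 198
K = 110.5 mL/min


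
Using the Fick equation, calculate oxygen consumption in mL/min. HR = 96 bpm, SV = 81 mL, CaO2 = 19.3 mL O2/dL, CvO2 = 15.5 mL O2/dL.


CO = HR*SV = 96*81/1000 = 7.776 L/min
a-v O2 diff = 19.3 - 15.5 = 3.8 mL/dL
VO2 = CO * (CaO2-CvO2) * 10 dL/L
VO2 = 7.776 * 3.8 * 10
VO2 = 295.5 mL/min


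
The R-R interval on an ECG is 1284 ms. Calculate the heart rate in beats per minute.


HR = 60 / RR_interval(s)
RR = 1284 ms = 1.284 s
HR = 60 / 1.284 = 46.73 bpm


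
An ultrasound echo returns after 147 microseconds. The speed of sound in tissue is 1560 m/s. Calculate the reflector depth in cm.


depth = c * t / 2
t = 147 us = 1.4700e-04 s
depth = 1560 * 1.4700e-04 / 2
depth = 0.11466 m = 11.466 cm


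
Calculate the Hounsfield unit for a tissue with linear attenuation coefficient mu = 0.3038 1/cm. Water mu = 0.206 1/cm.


HU = ((mu_tissue - mu_water) / mu_water) * 1000
HU = ((0.3038 - 0.206) / 0.206) * 1000
HU = 474.8


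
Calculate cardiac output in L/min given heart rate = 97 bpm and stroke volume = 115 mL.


CO = HR * SV
CO = 97 * 115 / 1000
CO = 11.15 L/min


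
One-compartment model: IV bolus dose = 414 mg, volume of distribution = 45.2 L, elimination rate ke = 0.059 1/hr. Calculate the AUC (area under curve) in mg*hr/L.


C0 = Dose/Vd = 414/45.2 = 9.15929 mg/L
AUC = C0/ke = 9.15929/0.059
AUC = 155.2 mg*hr/L


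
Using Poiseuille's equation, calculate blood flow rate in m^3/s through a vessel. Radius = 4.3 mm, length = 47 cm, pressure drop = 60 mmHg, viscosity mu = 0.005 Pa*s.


Q = pi*r^4*dP / (8*mu*L)
r = 0.0043 m, L = 0.47 m
dP = 60 mmHg = 7999.32 Pa
Q = 4.5700e-04 m^3/s


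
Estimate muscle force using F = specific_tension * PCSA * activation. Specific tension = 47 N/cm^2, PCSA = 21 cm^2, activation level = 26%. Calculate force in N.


F = sigma * PCSA * activation
F = 47 * 21 * 0.26
F = 256.6 N


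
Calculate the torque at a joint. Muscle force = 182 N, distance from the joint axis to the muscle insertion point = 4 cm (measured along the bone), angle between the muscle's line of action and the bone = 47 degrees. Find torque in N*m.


Torque = F * d * sin(theta)   (moment arm = d*sin(theta))
d = 4 cm = 0.04 m
Torque = 182 * 0.04 * sin(47)
Torque = 5.324 N*m


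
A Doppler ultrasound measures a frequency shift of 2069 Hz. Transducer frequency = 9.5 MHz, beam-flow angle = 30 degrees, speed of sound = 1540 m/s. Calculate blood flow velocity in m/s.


v = fd * c / (2 * f0 * cos(theta))
v = 2069 * 1540 / (2 * 9.5000e+06 * cos(30))
v = 0.1936 m/s


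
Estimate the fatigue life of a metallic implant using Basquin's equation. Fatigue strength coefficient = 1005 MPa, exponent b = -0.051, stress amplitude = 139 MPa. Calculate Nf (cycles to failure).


sigma_a = sigma_f' * (2Nf)^b
2Nf = (sigma_a/sigma_f')^(1/b)
2Nf = (139/1005)^(1/-0.051)
2Nf = 7.0162195e+16
Nf = 3.5081e+16


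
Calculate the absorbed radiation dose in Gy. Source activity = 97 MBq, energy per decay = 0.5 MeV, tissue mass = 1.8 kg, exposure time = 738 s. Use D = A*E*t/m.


A = 97 MBq = 9.7000e+07 Bq
E = 0.5 MeV = 8.01e-14 J
D = A*E*t/m = 9.7000e+07*8.01e-14*738/1.8
D = 0.003186 Gy


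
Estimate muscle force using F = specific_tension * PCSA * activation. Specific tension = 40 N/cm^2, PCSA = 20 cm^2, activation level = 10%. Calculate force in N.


F = sigma * PCSA * activation
F = 40 * 20 * 0.1
F = 80 N


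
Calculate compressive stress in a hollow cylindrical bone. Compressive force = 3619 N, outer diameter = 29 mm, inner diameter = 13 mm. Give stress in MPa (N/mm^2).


A = pi*(r_o^2 - r_i^2)
r_o = 14.5 mm, r_i = 6.5 mm
A = 527.788 mm^2
sigma = F/A = 3619 / 527.788
sigma = 6.857 MPa


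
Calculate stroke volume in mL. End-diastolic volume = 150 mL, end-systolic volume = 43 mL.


SV = EDV - ESV
SV = 150 - 43
SV = 107 mL


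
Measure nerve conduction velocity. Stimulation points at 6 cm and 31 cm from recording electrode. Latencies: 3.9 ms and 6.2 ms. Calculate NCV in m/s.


Distance = (31 - 6) / 100 = 0.25 m
dt = (6.2 - 3.9) / 1000 = 0.0023 s
NCV = dist / dt = 108.7 m/s


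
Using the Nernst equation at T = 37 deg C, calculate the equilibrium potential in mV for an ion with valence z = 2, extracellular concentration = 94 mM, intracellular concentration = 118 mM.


E = (RT/(zF)) * ln(C_out/C_in)
T = 37 + 273.15 = 310.15 K
E = (8.314 * 310.15 / (2 * 96485)) * ln(94/118)
E = -3.039 mV


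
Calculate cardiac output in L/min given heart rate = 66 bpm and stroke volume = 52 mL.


CO = HR * SV
CO = 66 * 52 / 1000
CO = 3.432 L/min


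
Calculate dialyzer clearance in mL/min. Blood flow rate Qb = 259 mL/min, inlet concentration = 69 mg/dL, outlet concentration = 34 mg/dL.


K = Qb * (Cb_in - Cb_out) / Cb_in
K = 259 * (69 - 34) / 69
K = 131.4 mL/min


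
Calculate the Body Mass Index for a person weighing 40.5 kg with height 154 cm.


BMI = weight / height^2
height = 154 cm = 1.54 m
BMI = 40.5 / 1.54^2
BMI = 17.08 kg/m^2


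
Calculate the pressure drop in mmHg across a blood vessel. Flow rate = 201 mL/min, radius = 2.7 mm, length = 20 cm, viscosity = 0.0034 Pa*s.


dP = 8*mu*L*Q / (pi*r^4)
Q = 201 mL/min = 3.35e-06 m^3/s
dP = 109.154 Pa = 109.154 / 133.322 mmHg = 0.8187 mmHg


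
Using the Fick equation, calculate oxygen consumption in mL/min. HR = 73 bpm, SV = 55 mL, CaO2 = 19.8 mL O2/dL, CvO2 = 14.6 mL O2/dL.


CO = HR*SV = 73*55/1000 = 4.015 L/min
a-v O2 diff = 19.8 - 14.6 = 5.2 mL/dL
VO2 = CO * (CaO2-CvO2) * 10 dL/L
VO2 = 4.015 * 5.2 * 10
VO2 = 208.8 mL/min


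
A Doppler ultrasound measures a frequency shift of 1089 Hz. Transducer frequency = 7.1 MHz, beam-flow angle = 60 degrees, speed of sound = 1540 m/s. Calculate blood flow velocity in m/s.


v = fd * c / (2 * f0 * cos(theta))
v = 1089 * 1540 / (2 * 7.1000e+06 * cos(60))
v = 0.2362 m/s


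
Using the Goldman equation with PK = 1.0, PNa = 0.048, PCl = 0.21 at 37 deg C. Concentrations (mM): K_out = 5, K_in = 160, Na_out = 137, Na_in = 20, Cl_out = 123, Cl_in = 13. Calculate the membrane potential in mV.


Vm = (RT/F)*ln((PK*Ko + PNa*Nao + PCl*Cli)/(PK*Ki + PNa*Nai + PCl*Clo))
Numer = 14.306, Denom = 186.79
Vm = -68.67 mV


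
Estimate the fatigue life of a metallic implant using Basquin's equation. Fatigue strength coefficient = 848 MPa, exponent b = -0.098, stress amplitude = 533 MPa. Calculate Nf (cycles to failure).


sigma_a = sigma_f' * (2Nf)^b
2Nf = (sigma_a/sigma_f')^(1/b)
2Nf = (533/848)^(1/-0.098)
2Nf = 114.2466
Nf = 57.12


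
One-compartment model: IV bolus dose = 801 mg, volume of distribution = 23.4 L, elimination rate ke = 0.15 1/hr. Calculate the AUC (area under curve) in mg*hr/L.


C0 = Dose/Vd = 801/23.4 = 34.2308 mg/L
AUC = C0/ke = 34.2308/0.15
AUC = 228.2 mg*hr/L


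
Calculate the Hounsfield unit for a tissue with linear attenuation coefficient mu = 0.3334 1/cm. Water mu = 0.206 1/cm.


HU = ((mu_tissue - mu_water) / mu_water) * 1000
HU = ((0.3334 - 0.206) / 0.206) * 1000
HU = 618.4


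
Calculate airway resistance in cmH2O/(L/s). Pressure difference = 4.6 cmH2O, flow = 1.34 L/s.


R = dP / flow
R = 4.6 / 1.34
R = 3.433 cmH2O/(L/s)


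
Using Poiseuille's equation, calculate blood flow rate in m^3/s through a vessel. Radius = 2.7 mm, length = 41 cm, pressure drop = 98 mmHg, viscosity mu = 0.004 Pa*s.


Q = pi*r^4*dP / (8*mu*L)
r = 0.0027 m, L = 0.41 m
dP = 98 mmHg = 13065.556 Pa
Q = 1.6626e-04 m^3/s


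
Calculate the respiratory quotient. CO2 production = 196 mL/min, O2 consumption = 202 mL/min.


RQ = VCO2 / VO2
RQ = 196 / 202
RQ = 0.9703


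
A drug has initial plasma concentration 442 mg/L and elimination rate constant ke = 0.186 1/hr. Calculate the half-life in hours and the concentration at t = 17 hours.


t_half = ln(2) / ke = 0.693147 / 0.186 = 3.727 hr
C(t) = C0 * exp(-ke*t) = 442 * exp(-0.186*17)
C(17) = 18.71 mg/L


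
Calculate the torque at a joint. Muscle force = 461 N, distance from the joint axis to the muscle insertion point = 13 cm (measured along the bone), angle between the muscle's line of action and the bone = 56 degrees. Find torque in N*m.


Torque = F * d * sin(theta)   (moment arm = d*sin(theta))
d = 13 cm = 0.13 m
Torque = 461 * 0.13 * sin(56)
Torque = 49.68 N*m


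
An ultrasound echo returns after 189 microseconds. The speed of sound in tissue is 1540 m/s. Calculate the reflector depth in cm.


depth = c * t / 2
t = 189 us = 1.8900e-04 s
depth = 1540 * 1.8900e-04 / 2
depth = 0.14553 m = 14.553 cm


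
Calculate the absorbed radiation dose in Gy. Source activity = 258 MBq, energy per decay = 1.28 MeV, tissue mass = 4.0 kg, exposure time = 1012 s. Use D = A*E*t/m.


A = 258 MBq = 2.5800e+08 Bq
E = 1.28 MeV = 2.05056e-13 J
D = A*E*t/m = 2.5800e+08*2.05056e-13*1012/4.0
D = 0.01338 Gy


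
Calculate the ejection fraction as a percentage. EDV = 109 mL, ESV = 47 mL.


SV = EDV - ESV = 109 - 47 = 62 mL
EF = SV/EDV * 100 = 62/109 * 100
EF = 56.88%


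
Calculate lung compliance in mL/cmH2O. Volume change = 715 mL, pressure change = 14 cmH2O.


C = dV / dP
C = 715 / 14
C = 51.07 mL/cmH2O


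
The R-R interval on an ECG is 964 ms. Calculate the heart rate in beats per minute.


HR = 60 / RR_interval(s)
RR = 964 ms = 0.964 s
HR = 60 / 0.964 = 62.24 bpm


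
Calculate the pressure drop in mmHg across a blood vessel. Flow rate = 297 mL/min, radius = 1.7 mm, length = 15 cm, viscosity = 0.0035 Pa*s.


dP = 8*mu*L*Q / (pi*r^4)
Q = 297 mL/min = 4.95e-06 m^3/s
dP = 792.335 Pa = 792.335 / 133.322 mmHg = 5.943 mmHg


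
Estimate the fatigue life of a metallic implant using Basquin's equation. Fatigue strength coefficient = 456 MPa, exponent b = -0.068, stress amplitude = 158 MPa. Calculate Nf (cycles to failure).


sigma_a = sigma_f' * (2Nf)^b
2Nf = (sigma_a/sigma_f')^(1/b)
2Nf = (158/456)^(1/-0.068)
2Nf = 5878028.7
Nf = 2.9390e+06


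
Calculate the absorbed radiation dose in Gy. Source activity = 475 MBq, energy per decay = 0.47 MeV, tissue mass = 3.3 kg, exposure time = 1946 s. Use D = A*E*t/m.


A = 475 MBq = 4.7500e+08 Bq
E = 0.47 MeV = 7.5294e-14 J
D = A*E*t/m = 4.7500e+08*7.5294e-14*1946/3.3
D = 0.02109 Gy


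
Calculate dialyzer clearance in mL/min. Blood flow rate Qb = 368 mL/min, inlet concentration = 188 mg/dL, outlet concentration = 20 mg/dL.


K = Qb * (Cb_in - Cb_out) / Cb_in
K = 368 * (188 - 20) / 188
K = 328.9 mL/min


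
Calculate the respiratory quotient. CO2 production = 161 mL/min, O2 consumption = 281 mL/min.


RQ = VCO2 / VO2
RQ = 161 / 281
RQ = 0.573


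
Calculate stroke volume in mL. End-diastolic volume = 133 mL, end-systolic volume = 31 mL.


SV = EDV - ESV
SV = 133 - 31
SV = 102 mL


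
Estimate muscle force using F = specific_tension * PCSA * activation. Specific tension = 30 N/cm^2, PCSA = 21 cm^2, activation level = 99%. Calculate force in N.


F = sigma * PCSA * activation
F = 30 * 21 * 0.99
F = 623.7 N


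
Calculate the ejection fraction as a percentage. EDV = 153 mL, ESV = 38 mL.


SV = EDV - ESV = 153 - 38 = 115 mL
EF = SV/EDV * 100 = 115/153 * 100
EF = 75.16%


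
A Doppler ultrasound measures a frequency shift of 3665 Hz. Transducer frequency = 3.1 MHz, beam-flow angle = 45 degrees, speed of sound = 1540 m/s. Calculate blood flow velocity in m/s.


v = fd * c / (2 * f0 * cos(theta))
v = 3665 * 1540 / (2 * 3.1000e+06 * cos(45))
v = 1.287 m/s


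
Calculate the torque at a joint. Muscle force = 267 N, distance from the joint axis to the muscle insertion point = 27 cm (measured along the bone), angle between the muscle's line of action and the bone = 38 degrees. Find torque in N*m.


Torque = F * d * sin(theta)   (moment arm = d*sin(theta))
d = 27 cm = 0.27 m
Torque = 267 * 0.27 * sin(38)
Torque = 44.38 N*m


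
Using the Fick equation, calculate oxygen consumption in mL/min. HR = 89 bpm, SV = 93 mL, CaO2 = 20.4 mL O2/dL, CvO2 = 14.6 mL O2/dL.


CO = HR*SV = 89*93/1000 = 8.277 L/min
a-v O2 diff = 20.4 - 14.6 = 5.8 mL/dL
VO2 = CO * (CaO2-CvO2) * 10 dL/L
VO2 = 8.277 * 5.8 * 10
VO2 = 480.1 mL/min


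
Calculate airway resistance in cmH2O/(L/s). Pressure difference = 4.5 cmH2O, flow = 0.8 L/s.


R = dP / flow
R = 4.5 / 0.8
R = 5.625 cmH2O/(L/s)


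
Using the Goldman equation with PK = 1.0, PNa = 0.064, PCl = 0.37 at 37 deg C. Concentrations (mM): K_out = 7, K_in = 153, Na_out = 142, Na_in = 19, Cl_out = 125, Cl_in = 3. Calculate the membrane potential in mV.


Vm = (RT/F)*ln((PK*Ko + PNa*Nao + PCl*Cli)/(PK*Ki + PNa*Nai + PCl*Clo))
Numer = 17.198, Denom = 200.466
Vm = -65.63 mV


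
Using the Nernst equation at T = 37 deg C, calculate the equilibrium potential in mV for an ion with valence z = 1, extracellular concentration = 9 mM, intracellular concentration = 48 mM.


E = (RT/(zF)) * ln(C_out/C_in)
T = 37 + 273.15 = 310.15 K
E = (8.314 * 310.15 / (1 * 96485)) * ln(9/48)
E = -44.74 mV


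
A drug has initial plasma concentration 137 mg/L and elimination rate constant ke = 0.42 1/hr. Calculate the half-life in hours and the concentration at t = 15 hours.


t_half = ln(2) / ke = 0.693147 / 0.42 = 1.65 hr
C(t) = C0 * exp(-ke*t) = 137 * exp(-0.42*15)
C(15) = 0.2516 mg/L


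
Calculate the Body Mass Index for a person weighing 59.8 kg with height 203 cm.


BMI = weight / height^2
height = 203 cm = 2.03 m
BMI = 59.8 / 2.03^2
BMI = 14.51 kg/m^2


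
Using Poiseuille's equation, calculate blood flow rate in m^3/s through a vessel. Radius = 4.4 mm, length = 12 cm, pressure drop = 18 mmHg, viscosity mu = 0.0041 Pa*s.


Q = pi*r^4*dP / (8*mu*L)
r = 0.0044 m, L = 0.12 m
dP = 18 mmHg = 2399.796 Pa
Q = 7.1793e-04 m^3/s


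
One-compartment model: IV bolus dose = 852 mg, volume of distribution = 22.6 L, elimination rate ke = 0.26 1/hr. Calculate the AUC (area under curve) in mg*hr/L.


C0 = Dose/Vd = 852/22.6 = 37.6991 mg/L
AUC = C0/ke = 37.6991/0.26
AUC = 145 mg*hr/L


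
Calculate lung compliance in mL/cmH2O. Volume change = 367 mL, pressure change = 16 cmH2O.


C = dV / dP
C = 367 / 16
C = 22.94 mL/cmH2O


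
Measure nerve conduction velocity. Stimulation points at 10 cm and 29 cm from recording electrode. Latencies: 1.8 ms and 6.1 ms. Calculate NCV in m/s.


Distance = (29 - 10) / 100 = 0.19 m
dt = (6.1 - 1.8) / 1000 = 0.0043 s
NCV = dist / dt = 44.19 m/s


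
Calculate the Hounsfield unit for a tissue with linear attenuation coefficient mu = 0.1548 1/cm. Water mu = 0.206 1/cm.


HU = ((mu_tissue - mu_water) / mu_water) * 1000
HU = ((0.1548 - 0.206) / 0.206) * 1000
HU = -248.5


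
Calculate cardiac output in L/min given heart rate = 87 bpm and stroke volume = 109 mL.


CO = HR * SV
CO = 87 * 109 / 1000
CO = 9.483 L/min


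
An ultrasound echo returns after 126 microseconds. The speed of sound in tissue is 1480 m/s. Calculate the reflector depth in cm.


depth = c * t / 2
t = 126 us = 1.2600e-04 s
depth = 1480 * 1.2600e-04 / 2
depth = 0.09324 m = 9.324 cm


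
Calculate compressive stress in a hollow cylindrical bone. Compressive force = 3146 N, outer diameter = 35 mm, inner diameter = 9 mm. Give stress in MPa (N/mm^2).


A = pi*(r_o^2 - r_i^2)
r_o = 17.5 mm, r_i = 4.5 mm
A = 898.495 mm^2
sigma = F/A = 3146 / 898.495
sigma = 3.501 MPa


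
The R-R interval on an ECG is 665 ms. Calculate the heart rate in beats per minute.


HR = 60 / RR_interval(s)
RR = 665 ms = 0.665 s
HR = 60 / 0.665 = 90.23 bpm


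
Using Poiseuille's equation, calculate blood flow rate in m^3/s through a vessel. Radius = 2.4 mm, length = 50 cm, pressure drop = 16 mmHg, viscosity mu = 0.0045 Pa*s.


Q = pi*r^4*dP / (8*mu*L)
r = 0.0024 m, L = 0.5 m
dP = 16 mmHg = 2133.152 Pa
Q = 1.2352e-05 m^3/s


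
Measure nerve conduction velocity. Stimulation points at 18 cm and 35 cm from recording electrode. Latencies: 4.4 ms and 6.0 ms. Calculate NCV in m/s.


Distance = (35 - 18) / 100 = 0.17 m
dt = (6.0 - 4.4) / 1000 = 0.0016 s
NCV = dist / dt = 106.3 m/s


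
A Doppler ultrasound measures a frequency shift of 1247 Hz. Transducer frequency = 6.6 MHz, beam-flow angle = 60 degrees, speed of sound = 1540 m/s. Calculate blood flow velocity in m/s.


v = fd * c / (2 * f0 * cos(theta))
v = 1247 * 1540 / (2 * 6.6000e+06 * cos(60))
v = 0.291 m/s


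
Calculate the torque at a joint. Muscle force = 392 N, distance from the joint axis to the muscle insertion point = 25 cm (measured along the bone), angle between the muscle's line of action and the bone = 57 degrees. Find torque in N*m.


Torque = F * d * sin(theta)   (moment arm = d*sin(theta))
d = 25 cm = 0.25 m
Torque = 392 * 0.25 * sin(57)
Torque = 82.19 N*m


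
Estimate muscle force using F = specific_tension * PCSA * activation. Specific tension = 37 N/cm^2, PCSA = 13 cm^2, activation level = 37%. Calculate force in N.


F = sigma * PCSA * activation
F = 37 * 13 * 0.37
F = 178 N


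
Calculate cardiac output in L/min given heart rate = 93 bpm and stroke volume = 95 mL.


CO = HR * SV
CO = 93 * 95 / 1000
CO = 8.835 L/min


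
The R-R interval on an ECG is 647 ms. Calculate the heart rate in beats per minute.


HR = 60 / RR_interval(s)
RR = 647 ms = 0.647 s
HR = 60 / 0.647 = 92.74 bpm


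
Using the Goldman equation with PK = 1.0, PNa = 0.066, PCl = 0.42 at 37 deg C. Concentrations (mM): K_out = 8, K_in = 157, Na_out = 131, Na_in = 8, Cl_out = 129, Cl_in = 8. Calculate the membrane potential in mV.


Vm = (RT/F)*ln((PK*Ko + PNa*Nao + PCl*Cli)/(PK*Ki + PNa*Nai + PCl*Clo))
Numer = 20.006, Denom = 211.708
Vm = -63.05 mV


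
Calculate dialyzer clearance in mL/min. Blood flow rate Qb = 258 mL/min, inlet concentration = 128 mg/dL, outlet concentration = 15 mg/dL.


K = Qb * (Cb_in - Cb_out) / Cb_in
K = 258 * (128 - 15) / 128
K = 227.8 mL/min


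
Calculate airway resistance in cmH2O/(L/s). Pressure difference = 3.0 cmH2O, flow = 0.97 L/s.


R = dP / flow
R = 3.0 / 0.97
R = 3.093 cmH2O/(L/s)


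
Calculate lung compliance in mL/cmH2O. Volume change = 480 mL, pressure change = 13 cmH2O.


C = dV / dP
C = 480 / 13
C = 36.92 mL/cmH2O


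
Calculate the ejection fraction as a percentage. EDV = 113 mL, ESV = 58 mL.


SV = EDV - ESV = 113 - 58 = 55 mL
EF = SV/EDV * 100 = 55/113 * 100
EF = 48.67%


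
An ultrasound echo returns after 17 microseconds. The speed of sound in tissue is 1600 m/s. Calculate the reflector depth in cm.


depth = c * t / 2
t = 17 us = 1.7000e-05 s
depth = 1600 * 1.7000e-05 / 2
depth = 0.0136 m = 1.36 cm


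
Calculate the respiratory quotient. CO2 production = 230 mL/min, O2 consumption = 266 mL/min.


RQ = VCO2 / VO2
RQ = 230 / 266
RQ = 0.8647


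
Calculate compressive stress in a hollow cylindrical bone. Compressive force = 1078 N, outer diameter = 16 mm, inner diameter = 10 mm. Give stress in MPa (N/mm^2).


A = pi*(r_o^2 - r_i^2)
r_o = 8 mm, r_i = 5 mm
A = 122.522 mm^2
sigma = F/A = 1078 / 122.522
sigma = 8.798 MPa


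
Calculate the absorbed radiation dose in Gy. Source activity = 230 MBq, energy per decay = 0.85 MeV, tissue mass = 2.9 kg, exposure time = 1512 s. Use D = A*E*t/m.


A = 230 MBq = 2.3000e+08 Bq
E = 0.85 MeV = 1.3617e-13 J
D = A*E*t/m = 2.3000e+08*1.3617e-13*1512/2.9
D = 0.01633 Gy


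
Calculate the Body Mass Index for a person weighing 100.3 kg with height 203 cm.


BMI = weight / height^2
height = 203 cm = 2.03 m
BMI = 100.3 / 2.03^2
BMI = 24.34 kg/m^2


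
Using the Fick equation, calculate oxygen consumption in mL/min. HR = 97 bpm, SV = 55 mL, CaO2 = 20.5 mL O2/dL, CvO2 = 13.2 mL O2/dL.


CO = HR*SV = 97*55/1000 = 5.335 L/min
a-v O2 diff = 20.5 - 13.2 = 7.3 mL/dL
VO2 = CO * (CaO2-CvO2) * 10 dL/L
VO2 = 5.335 * 7.3 * 10
VO2 = 389.5 mL/min


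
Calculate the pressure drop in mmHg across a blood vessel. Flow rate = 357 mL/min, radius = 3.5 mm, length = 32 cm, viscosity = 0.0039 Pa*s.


dP = 8*mu*L*Q / (pi*r^4)
Q = 357 mL/min = 5.95e-06 m^3/s
dP = 126.008 Pa = 126.008 / 133.322 mmHg = 0.9451 mmHg


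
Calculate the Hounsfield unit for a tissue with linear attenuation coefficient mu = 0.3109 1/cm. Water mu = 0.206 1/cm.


HU = ((mu_tissue - mu_water) / mu_water) * 1000
HU = ((0.3109 - 0.206) / 0.206) * 1000
HU = 509.2


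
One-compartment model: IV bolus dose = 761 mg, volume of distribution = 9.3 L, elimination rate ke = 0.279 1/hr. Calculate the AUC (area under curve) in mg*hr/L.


C0 = Dose/Vd = 761/9.3 = 81.828 mg/L
AUC = C0/ke = 81.828/0.279
AUC = 293.3 mg*hr/L


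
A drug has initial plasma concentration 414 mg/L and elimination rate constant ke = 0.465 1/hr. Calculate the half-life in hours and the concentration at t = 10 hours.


t_half = ln(2) / ke = 0.693147 / 0.465 = 1.491 hr
C(t) = C0 * exp(-ke*t) = 414 * exp(-0.465*10)
C(10) = 3.959 mg/L


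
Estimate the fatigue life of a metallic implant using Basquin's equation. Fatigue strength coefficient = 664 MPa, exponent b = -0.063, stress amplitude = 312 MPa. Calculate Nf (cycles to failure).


sigma_a = sigma_f' * (2Nf)^b
2Nf = (sigma_a/sigma_f')^(1/b)
2Nf = (312/664)^(1/-0.063)
2Nf = 160902.67
Nf = 8.045e+04


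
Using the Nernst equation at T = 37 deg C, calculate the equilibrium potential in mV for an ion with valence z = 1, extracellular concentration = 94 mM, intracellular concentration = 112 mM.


E = (RT/(zF)) * ln(C_out/C_in)
T = 37 + 273.15 = 310.15 K
E = (8.314 * 310.15 / (1 * 96485)) * ln(94/112)
E = -4.682 mV


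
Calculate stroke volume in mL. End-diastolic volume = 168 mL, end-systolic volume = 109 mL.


SV = EDV - ESV
SV = 168 - 109
SV = 59 mL


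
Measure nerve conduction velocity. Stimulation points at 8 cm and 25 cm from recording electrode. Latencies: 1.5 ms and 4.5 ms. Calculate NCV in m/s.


Distance = (25 - 8) / 100 = 0.17 m
dt = (4.5 - 1.5) / 1000 = 0.003 s
NCV = dist / dt = 56.67 m/s


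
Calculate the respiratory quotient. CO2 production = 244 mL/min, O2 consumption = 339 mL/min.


RQ = VCO2 / VO2
RQ = 244 / 339
RQ = 0.7198


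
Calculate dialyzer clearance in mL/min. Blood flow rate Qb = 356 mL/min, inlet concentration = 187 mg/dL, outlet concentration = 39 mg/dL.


K = Qb * (Cb_in - Cb_out) / Cb_in
K = 356 * (187 - 39) / 187
K = 281.8 mL/min


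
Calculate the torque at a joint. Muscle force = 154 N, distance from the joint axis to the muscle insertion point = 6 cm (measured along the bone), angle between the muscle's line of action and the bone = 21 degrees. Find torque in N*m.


Torque = F * d * sin(theta)   (moment arm = d*sin(theta))
d = 6 cm = 0.06 m
Torque = 154 * 0.06 * sin(21)
Torque = 3.311 N*m


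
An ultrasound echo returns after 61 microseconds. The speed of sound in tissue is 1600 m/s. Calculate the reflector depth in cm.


depth = c * t / 2
t = 61 us = 6.1000e-05 s
depth = 1600 * 6.1000e-05 / 2
depth = 0.0488 m = 4.88 cm


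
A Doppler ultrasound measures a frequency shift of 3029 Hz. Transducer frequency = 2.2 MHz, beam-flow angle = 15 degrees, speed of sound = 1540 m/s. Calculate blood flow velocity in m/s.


v = fd * c / (2 * f0 * cos(theta))
v = 3029 * 1540 / (2 * 2.2000e+06 * cos(15))
v = 1.098 m/s


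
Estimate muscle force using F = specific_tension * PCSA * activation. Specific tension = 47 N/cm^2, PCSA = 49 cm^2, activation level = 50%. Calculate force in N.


F = sigma * PCSA * activation
F = 47 * 49 * 0.5
F = 1152 N


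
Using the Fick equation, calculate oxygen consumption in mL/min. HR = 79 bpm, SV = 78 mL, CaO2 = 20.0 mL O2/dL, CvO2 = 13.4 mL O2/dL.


CO = HR*SV = 79*78/1000 = 6.162 L/min
a-v O2 diff = 20.0 - 13.4 = 6.6 mL/dL
VO2 = CO * (CaO2-CvO2) * 10 dL/L
VO2 = 6.162 * 6.6 * 10
VO2 = 406.7 mL/min


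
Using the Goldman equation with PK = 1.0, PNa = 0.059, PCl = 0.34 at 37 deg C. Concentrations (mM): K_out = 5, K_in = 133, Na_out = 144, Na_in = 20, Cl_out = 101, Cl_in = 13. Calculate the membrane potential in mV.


Vm = (RT/F)*ln((PK*Ko + PNa*Nao + PCl*Cli)/(PK*Ki + PNa*Nai + PCl*Clo))
Numer = 17.916, Denom = 168.52
Vm = -59.9 mV


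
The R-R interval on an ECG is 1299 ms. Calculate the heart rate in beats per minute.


HR = 60 / RR_interval(s)
RR = 1299 ms = 1.299 s
HR = 60 / 1.299 = 46.19 bpm


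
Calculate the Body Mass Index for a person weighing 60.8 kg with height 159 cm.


BMI = weight / height^2
height = 159 cm = 1.59 m
BMI = 60.8 / 1.59^2
BMI = 24.05 kg/m^2


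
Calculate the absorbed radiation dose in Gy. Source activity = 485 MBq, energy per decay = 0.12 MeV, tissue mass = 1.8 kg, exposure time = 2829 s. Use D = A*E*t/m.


A = 485 MBq = 4.8500e+08 Bq
E = 0.12 MeV = 1.9224e-14 J
D = A*E*t/m = 4.8500e+08*1.9224e-14*2829/1.8
D = 0.01465 Gy


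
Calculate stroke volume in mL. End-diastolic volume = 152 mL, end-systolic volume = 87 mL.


SV = EDV - ESV
SV = 152 - 87
SV = 65 mL


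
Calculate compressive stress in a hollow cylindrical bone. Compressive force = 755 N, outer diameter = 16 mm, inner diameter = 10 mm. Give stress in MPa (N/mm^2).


A = pi*(r_o^2 - r_i^2)
r_o = 8 mm, r_i = 5 mm
A = 122.522 mm^2
sigma = F/A = 755 / 122.522
sigma = 6.162 MPa


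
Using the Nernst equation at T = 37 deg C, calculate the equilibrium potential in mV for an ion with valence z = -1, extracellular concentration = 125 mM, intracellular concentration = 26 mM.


E = (RT/(zF)) * ln(C_out/C_in)
T = 37 + 273.15 = 310.15 K
E = (8.314 * 310.15 / (-1 * 96485)) * ln(125/26)
E = -41.96 mV


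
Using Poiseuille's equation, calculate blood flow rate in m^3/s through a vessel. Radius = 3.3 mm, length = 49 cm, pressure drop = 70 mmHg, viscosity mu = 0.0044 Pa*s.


Q = pi*r^4*dP / (8*mu*L)
r = 0.0033 m, L = 0.49 m
dP = 70 mmHg = 9332.54 Pa
Q = 2.0159e-04 m^3/s


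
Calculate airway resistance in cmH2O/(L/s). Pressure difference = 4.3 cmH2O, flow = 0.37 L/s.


R = dP / flow
R = 4.3 / 0.37
R = 11.62 cmH2O/(L/s)


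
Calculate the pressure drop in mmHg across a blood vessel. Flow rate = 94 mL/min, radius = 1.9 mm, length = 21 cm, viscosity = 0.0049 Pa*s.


dP = 8*mu*L*Q / (pi*r^4)
Q = 94 mL/min = 1.56667e-06 m^3/s
dP = 315.006 Pa = 315.006 / 133.322 mmHg = 2.363 mmHg
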